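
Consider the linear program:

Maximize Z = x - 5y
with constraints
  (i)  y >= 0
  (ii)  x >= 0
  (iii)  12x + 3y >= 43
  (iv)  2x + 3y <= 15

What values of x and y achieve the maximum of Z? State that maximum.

Vertices and Z = x - 5y:
  (43/12, 0) → Z = 43/12
  (15/2, 0) → Z = 15/2
  (14/5, 47/15) → Z = -193/15

x = 15/2, y = 0, maximum Z = 15/2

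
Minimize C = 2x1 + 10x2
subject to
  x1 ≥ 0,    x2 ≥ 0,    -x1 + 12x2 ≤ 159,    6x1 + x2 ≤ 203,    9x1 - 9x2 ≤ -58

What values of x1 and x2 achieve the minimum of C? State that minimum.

The optimum lies where x1 = 0 and 9x1 - 9x2 = -58.
Solving simultaneously gives x1 = 0, x2 = 58/9.

x1 = 0, x2 = 58/9, minimum C = 580/9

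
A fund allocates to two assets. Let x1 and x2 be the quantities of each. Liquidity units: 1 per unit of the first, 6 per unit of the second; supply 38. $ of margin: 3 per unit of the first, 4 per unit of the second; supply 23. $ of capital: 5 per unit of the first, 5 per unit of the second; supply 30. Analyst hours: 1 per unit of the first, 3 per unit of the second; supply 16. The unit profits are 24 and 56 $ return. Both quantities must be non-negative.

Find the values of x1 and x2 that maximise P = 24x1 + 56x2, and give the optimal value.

x1 = 1, x2 = 5, maximum P = 304

Corner points and P = 24x1 + 56x2:
  (0, 0) → P = 0
  (0, 16/3) → P = 896/3
  (6, 0) → P = 144
  (1, 5) → P = 304

The optimum lies where 3x1 + 4x2 = 23 and 5x1 + 5x2 = 30.
Solving simultaneously gives x1 = 1, x2 = 5.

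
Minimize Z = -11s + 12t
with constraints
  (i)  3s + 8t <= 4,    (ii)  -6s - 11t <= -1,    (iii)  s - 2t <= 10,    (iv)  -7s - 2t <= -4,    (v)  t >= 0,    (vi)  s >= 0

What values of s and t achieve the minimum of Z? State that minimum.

Vertices and Z = -11s + 12t:
  (12/25, 8/25) → Z = -36/25
  (4/3, 0) → Z = -44/3
  (4/7, 0) → Z = -44/7

The optimum lies where 3s + 8t = 4 and t = 0.
Solving simultaneously gives s = 4/3, t = 0.

s = 4/3, t = 0, minimum Z = -44/3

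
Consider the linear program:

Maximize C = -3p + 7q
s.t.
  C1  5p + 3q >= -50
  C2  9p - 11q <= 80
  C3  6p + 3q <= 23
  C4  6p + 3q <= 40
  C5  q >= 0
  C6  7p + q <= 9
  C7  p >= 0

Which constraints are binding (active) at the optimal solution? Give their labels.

Corner points and C = -3p + 7q:
  (4/15, 107/15) → C = 737/15
  (0, 23/3) → C = 161/3
  (9/7, 0) → C = -27/7
  (0, 0) → C = 0

The maximum is at (0, 23/3). Substituting into each constraint, equality holds for C3 and C7; the remaining constraints have slack.

C3 and C7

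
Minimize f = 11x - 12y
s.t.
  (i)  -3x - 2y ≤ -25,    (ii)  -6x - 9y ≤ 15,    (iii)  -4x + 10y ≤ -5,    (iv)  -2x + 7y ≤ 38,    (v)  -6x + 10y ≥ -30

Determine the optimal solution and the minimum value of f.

x = 130/19, y = 85/38, minimum f = 920/19

Extreme points and f = 11x - 12y:
  (130/19, 85/38) → f = 920/19
  (155/21, 10/7) → f = 1345/21
  (25/2, 9/2) → f = 167/2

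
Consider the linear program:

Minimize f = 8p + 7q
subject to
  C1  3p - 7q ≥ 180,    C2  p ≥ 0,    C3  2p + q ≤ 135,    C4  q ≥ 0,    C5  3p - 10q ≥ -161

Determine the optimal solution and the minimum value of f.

p = 60, q = 0, minimum f = 480

The binding constraints are 3p - 7q = 180 and q = 0.
Solving simultaneously gives p = 60, q = 0.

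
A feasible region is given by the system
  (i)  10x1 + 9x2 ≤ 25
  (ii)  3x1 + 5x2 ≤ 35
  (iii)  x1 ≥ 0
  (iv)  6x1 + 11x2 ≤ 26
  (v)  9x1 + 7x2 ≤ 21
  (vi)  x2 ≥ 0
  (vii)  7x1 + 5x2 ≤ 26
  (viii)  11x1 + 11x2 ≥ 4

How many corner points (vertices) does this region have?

Pairwise boundary intersections that survive every other constraint:
  (41/56, 55/28)
  (14/11, 15/11)
  (0, 26/11)
  (0, 4/11)
  (7/3, 0)
  (4/11, 0)

6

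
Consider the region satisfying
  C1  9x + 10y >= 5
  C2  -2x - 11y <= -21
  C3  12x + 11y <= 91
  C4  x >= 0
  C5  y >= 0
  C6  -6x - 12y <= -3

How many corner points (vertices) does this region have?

Of the 15 pairwise boundary intersections, those satisfying every inequality are:
  (7, 7/11)
  (0, 21/11)
  (0, 91/11)

3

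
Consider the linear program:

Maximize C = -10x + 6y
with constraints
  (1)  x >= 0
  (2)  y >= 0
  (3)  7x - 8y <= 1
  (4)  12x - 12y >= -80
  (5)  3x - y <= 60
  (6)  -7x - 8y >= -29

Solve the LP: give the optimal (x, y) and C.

Feasible corners and C = -10x + 6y:
  (0, 0) → C = 0
  (0, 29/8) → C = 87/4
  (1/7, 0) → C = -10/7
  (15/7, 7/4) → C = -153/14

The binding constraints are x = 0 and -7x - 8y = -29.
Solving simultaneously gives x = 0, y = 29/8.

x = 0, y = 29/8, maximum C = 87/4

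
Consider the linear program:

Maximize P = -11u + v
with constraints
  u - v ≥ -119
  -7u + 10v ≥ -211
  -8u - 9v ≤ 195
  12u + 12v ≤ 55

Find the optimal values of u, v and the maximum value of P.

Vertices and P = -11u + v:
  (-1266/17, 757/17) → P = 14683/17
  (-1373/24, 1483/24) → P = 8293/12
  (-51/143, -3053/143) → P = -2492/143
  (1541/102, -2147/204) → P = -36049/204

The binding constraints are u - v = -119 and -8u - 9v = 195.
Solving simultaneously gives u = -1266/17, v = 757/17.

u = -1266/17, v = 757/17, maximum P = 14683/17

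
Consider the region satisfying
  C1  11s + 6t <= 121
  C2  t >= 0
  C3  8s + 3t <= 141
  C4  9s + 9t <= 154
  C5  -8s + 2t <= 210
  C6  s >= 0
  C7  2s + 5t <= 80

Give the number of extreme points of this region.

Intersecting each pair of boundary lines and keeping only the points that satisfy every inequality leaves:
  (11, 0)
  (11/3, 121/9)
  (0, 0)
  (50/27, 412/27)
  (0, 16)

5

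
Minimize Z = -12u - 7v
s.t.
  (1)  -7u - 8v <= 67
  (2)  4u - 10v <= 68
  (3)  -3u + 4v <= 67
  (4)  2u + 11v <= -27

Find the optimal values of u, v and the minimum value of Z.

Extreme points and Z = -12u - 7v:
  (-21/17, -124/17) → Z = 1120/17
  (-521/61, -55/61) → Z = 6637/61
  (239/32, -61/16) → Z = -1007/16

The optimum lies where 4u - 10v = 68 and 2u + 11v = -27.
Solving simultaneously gives u = 239/32, v = -61/16.

u = 239/32, v = -61/16, minimum Z = -1007/16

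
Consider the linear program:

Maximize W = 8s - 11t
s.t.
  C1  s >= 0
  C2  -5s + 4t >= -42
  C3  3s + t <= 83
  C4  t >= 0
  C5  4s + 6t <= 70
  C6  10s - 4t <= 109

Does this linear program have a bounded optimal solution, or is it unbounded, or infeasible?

bounded optimum

Feasible corners and W = 8s - 11t:
  (0, 0) → W = 0
  (0, 35/3) → W = -385/3
  (42/5, 0) → W = 336/5
  (266/23, 91/23) → W = 49
The feasible region has finitely many vertices and no improving ray; the maximum is 336/5 at (42/5, 0).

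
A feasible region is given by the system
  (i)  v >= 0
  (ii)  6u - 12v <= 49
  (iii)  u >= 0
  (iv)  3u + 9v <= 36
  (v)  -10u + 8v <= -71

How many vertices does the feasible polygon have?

4

Intersecting each pair of boundary lines and keeping only the points that satisfy every inequality leaves:
  (49/6, 0)
  (71/10, 0)
  (97/10, 23/30)
  (309/38, 49/38)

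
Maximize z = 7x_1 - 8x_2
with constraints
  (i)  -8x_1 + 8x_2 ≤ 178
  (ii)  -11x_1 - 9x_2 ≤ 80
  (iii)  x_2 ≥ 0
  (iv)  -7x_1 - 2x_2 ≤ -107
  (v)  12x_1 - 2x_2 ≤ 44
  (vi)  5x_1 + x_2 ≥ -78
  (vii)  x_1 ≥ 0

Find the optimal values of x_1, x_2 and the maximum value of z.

x_1 = 151/19, x_2 = 488/19, maximum z = -2847/19

Vertices and z = 7x_1 - 8x_2:
  (125/18, 1051/36) → z = -3329/18
  (177/20, 311/10) → z = -3737/20
  (151/19, 488/19) → z = -2847/19

At the optimal vertex, -7x_1 - 2x_2 = -107 and 12x_1 - 2x_2 = 44.
Solving simultaneously gives x_1 = 151/19, x_2 = 488/19.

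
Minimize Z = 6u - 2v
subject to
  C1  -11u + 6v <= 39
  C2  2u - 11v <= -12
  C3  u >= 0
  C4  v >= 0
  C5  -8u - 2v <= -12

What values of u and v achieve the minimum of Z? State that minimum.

Vertices and Z = 6u - 2v:
  (0, 13/2) → Z = -13
  (27/23, 30/23) → Z = 102/23
  (0, 6) → Z = -12
The feasible region is unbounded (it extends along (6, 11), (11, 2)), but Z strictly increases along every unbounded feasible direction, so there is no improving ray and the minimum is attained at a vertex.

The binding constraints are -11u + 6v = 39 and u = 0.
Solving simultaneously gives u = 0, v = 13/2.

u = 0, v = 13/2, minimum Z = -13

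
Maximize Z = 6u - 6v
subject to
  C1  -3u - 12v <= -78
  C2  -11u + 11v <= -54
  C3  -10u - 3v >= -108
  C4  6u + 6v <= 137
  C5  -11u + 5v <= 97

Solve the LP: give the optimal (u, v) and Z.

u = 354/37, v = 152/37, maximum Z = 1212/37

The binding constraints are -3u - 12v = -78 and -10u - 3v = -108.
Solving simultaneously gives u = 354/37, v = 152/37.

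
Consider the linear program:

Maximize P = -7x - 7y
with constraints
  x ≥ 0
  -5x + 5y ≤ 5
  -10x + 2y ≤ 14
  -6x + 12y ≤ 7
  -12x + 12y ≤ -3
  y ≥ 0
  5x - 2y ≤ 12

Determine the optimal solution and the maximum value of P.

Corner points and P = -7x - 7y:
  (5/3, 17/12) → P = -259/12
  (79/24, 107/48) → P = -1855/48
  (1/4, 0) → P = -7/4
  (12/5, 0) → P = -84/5

x = 1/4, y = 0, maximum P = -7/4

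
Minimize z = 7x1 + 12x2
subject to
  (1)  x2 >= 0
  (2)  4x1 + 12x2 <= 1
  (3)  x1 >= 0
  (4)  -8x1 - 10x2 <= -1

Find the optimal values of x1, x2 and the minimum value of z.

At the optimal vertex, x2 = 0 and -8x1 - 10x2 = -1.
Solving simultaneously gives x1 = 1/8, x2 = 0.

x1 = 1/8, x2 = 0, minimum z = 7/8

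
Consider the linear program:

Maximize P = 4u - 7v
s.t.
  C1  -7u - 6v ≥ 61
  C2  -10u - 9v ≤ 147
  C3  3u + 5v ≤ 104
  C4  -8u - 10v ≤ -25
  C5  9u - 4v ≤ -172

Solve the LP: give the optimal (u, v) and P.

u = -380/11, v = 663/22, maximum P = -7681/22

Corner points and P = 4u - 7v:
  (-929/17, 911/17) → P = -10093/17
  (-380/11, 663/22) → P = -7681/22
  (-1671/23, 1481/23) → P = -17051/23
  (-1695/28, 713/14) → P = -8381/14

The optimum lies where -7u - 6v = 61 and -8u - 10v = -25.
Solving simultaneously gives u = -380/11, v = 663/22.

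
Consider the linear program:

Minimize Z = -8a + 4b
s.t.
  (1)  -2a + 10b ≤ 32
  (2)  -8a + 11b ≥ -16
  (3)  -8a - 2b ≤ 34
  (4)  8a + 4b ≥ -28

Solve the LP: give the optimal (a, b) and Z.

a = 256/29, b = 144/29, minimum Z = -1472/29

The binding constraints are -2a + 10b = 32 and -8a + 11b = -16.
Solving simultaneously gives a = 256/29, b = 144/29.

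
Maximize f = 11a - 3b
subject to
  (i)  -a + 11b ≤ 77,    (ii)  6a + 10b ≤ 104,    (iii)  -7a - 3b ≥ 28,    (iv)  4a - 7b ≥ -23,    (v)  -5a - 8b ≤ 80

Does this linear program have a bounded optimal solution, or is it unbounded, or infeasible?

Feasible corners and f = 11a - 3b:
  (-265/61, 49/61) → f = -3062/61
  (16/41, -420/41) → f = 1436/41
  (-744/67, -205/67) → f = -7569/67
The feasible region has finitely many vertices and no improving ray; the maximum is 1436/41 at (16/41, -420/41).

bounded optimum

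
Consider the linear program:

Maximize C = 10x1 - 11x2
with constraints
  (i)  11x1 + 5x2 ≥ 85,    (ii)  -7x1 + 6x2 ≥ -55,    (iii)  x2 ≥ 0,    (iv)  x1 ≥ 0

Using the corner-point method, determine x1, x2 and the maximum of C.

The feasible region is unbounded (it extends along (0, 1), (6, 7)), but C strictly decreases along every unbounded feasible direction, so there is no improving ray and the maximum is attained at a vertex.

x1 = 55/7, x2 = 0, maximum C = 550/7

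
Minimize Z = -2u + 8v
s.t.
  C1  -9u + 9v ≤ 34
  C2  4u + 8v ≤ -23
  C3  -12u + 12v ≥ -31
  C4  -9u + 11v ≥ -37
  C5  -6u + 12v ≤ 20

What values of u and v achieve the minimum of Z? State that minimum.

Feasible corners and Z = -2u + 8v:
  (-479/108, -71/108) → Z = 65/18
  (-707/18, -71/2) → Z = -1849/9
  (-7/36, -25/9) → Z = -131/6
  (-103/24, -55/8) → Z = -557/12

The optimum lies where -9u + 9v = 34 and -9u + 11v = -37.
Solving simultaneously gives u = -707/18, v = -71/2.

u = -707/18, v = -71/2, minimum Z = -1849/9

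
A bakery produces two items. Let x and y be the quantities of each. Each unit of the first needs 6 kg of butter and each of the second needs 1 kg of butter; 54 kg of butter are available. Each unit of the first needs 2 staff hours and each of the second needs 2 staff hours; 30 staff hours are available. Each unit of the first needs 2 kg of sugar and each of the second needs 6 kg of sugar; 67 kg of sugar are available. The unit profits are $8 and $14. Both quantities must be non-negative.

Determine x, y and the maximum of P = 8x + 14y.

x = 23/4, y = 37/4, maximum P = 351/2

Vertices and P = 8x + 14y:
  (0, 0) → P = 0
  (0, 67/6) → P = 469/3
  (9, 0) → P = 72
  (39/5, 36/5) → P = 816/5
  (23/4, 37/4) → P = 351/2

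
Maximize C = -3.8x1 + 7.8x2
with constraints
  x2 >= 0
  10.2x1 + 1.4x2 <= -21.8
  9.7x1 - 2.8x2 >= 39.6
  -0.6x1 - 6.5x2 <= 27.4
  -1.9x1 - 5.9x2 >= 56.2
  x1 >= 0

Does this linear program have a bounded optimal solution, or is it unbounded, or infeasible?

infeasible

The boundaries -1.9x1 - 5.9x2 = 56.2 and x1 = 0 meet at (0, -562/59), but that point violates x2 ≥ 0. Every candidate vertex is excluded by some other constraint, so the feasible region is empty.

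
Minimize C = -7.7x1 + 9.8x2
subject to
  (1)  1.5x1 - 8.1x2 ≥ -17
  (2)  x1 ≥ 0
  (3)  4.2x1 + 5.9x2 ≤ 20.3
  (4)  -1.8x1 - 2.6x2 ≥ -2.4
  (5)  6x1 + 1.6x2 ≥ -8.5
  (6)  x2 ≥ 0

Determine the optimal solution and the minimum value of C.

Vertices and C = -7.7x1 + 9.8x2:
  (0, 12/13) → C = 588/65
  (0, 0) → C = 0
  (4/3, 0) → C = -154/15

The optimum lies where -1.8x1 - 2.6x2 = -2.4 and x2 = 0.
Solving simultaneously gives x1 = 4/3, x2 = 0.

x1 = 4/3, x2 = 0, minimum C = -154/15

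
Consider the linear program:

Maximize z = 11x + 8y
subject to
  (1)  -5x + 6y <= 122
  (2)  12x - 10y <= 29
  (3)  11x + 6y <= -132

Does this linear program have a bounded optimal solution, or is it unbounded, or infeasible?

Vertices and z = 11x + 8y:
  (-127/8, 341/48) → z = -2827/24
  (-573/91, -1903/182) → z = -13915/91
The feasible region has finitely many vertices and no improving ray; the maximum is -2827/24 at (-127/8, 341/48).

bounded optimum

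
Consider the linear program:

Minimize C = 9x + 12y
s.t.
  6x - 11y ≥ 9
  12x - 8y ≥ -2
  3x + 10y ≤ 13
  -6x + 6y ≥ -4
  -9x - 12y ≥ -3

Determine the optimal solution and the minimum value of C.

x = -11/6, y = -5/2, minimum C = -93/2

Vertices and C = 9x + 12y:
  (-47/42, -10/7) → C = -381/14
  (-1/3, -1) → C = -15
  (-11/6, -5/2) → C = -93/2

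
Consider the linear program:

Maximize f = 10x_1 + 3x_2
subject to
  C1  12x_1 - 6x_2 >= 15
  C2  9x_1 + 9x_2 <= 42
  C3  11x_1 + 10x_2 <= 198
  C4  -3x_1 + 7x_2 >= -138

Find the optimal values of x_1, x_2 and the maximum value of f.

x_1 = 256/15, x_2 = -62/5, maximum f = 2002/15

Vertices and f = 10x_1 + 3x_2:
  (43/18, 41/18) → f = 553/18
  (-241/22, -537/22) → f = -4021/22
  (256/15, -62/5) → f = 2002/15

At the optimal vertex, 9x_1 + 9x_2 = 42 and -3x_1 + 7x_2 = -138.
Solving simultaneously gives x_1 = 256/15, x_2 = -62/5.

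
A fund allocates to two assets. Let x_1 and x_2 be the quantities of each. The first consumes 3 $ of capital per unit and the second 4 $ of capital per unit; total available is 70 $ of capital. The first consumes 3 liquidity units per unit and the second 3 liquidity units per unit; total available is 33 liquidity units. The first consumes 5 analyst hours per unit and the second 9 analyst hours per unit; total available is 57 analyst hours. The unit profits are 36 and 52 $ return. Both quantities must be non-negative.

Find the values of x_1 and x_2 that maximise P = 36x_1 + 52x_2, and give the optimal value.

x_1 = 21/2, x_2 = 1/2, maximum P = 404

Vertices and P = 36x_1 + 52x_2:
  (0, 0) → P = 0
  (0, 19/3) → P = 988/3
  (11, 0) → P = 396
  (21/2, 1/2) → P = 404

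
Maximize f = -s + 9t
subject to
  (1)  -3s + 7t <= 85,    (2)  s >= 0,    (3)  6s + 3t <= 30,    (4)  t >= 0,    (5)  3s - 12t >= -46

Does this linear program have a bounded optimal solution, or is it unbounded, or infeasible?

bounded optimum

Corner points and f = -s + 9t:
  (0, 0) → f = 0
  (0, 23/6) → f = 69/2
  (5, 0) → f = -5
  (74/27, 122/27) → f = 1024/27
The feasible region has finitely many vertices and no improving ray; the maximum is 1024/27 at (74/27, 122/27).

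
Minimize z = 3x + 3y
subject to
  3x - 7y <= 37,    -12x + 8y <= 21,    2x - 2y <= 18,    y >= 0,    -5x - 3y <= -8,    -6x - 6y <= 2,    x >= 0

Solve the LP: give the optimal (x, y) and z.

x = 8/5, y = 0, minimum z = 24/5

The feasible region is unbounded (it extends along (1, 1), (2, 3)), but z strictly increases along every unbounded feasible direction, so there is no improving ray and the minimum is attained at a vertex.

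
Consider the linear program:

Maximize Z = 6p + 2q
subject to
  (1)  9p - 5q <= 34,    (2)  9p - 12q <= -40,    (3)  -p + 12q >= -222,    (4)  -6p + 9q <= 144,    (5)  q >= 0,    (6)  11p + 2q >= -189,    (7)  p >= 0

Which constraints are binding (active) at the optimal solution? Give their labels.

Feasible corners and Z = 6p + 2q:
  (608/63, 74/7) → Z = 1660/21
  (342/17, 500/17) → Z = 3052/17
  (0, 10/3) → Z = 20/3
  (0, 16) → Z = 32

The maximum is at (342/17, 500/17). Substituting into each constraint, equality holds for (1) and (4); the remaining constraints have slack.

(1) and (4)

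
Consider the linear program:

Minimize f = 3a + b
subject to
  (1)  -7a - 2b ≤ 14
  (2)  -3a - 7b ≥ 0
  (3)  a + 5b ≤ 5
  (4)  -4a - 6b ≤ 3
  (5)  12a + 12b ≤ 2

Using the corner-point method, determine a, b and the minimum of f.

Feasible corners and f = 3a + b:
  (-21/10, 9/10) → f = -27/5
  (7/24, -1/8) → f = 3/4
  (2, -11/6) → f = 25/6

The binding constraints are -3a - 7b = 0 and -4a - 6b = 3.
Solving simultaneously gives a = -21/10, b = 9/10.

a = -21/10, b = 9/10, minimum f = -27/5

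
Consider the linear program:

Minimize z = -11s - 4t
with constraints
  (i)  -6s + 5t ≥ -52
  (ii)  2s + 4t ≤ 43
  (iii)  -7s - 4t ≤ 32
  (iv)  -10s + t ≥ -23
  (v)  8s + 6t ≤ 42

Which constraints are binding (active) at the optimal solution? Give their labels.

Vertices and z = -11s - 4t:
  (48/59, -556/59) → z = 1696/59
  (63/44, -191/22) → z = 835/44
  (-15, 73/4) → z = 92
  (-9/2, 13) → z = -5/2
  (45/17, 59/17) → z = -43

The minimum is at (45/17, 59/17). Substituting into each constraint, equality holds for (iv) and (v); the remaining constraints have slack.

(iv) and (v)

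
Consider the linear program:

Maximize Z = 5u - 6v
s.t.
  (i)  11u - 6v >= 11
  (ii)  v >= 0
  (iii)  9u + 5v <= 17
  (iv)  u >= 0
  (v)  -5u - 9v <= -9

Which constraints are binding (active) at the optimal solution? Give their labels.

(ii) and (iii)

Vertices and Z = 5u - 6v:
  (157/109, 88/109) → Z = 257/109
  (51/43, 44/129) → Z = 167/43
  (17/9, 0) → Z = 85/9
  (9/5, 0) → Z = 9

The maximum is at (17/9, 0). Substituting into each constraint, equality holds for (ii) and (iii); the remaining constraints have slack.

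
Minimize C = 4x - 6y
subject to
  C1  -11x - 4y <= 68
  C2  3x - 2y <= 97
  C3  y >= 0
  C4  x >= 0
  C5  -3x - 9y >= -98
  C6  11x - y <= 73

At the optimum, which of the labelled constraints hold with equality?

C4 and C5

Corner points and C = 4x - 6y:
  (0, 0) → C = 0
  (73/11, 0) → C = 292/11
  (0, 98/9) → C = -196/3
  (755/102, 859/102) → C = -1067/51

The minimum is at (0, 98/9). Substituting into each constraint, equality holds for C4 and C5; the remaining constraints have slack.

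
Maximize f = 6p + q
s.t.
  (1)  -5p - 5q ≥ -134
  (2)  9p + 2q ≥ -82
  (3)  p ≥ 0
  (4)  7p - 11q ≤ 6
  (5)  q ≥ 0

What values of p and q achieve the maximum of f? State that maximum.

p = 752/45, q = 454/45, maximum f = 4966/45

Feasible corners and f = 6p + q:
  (0, 134/5) → f = 134/5
  (752/45, 454/45) → f = 4966/45
  (0, 0) → f = 0
  (6/7, 0) → f = 36/7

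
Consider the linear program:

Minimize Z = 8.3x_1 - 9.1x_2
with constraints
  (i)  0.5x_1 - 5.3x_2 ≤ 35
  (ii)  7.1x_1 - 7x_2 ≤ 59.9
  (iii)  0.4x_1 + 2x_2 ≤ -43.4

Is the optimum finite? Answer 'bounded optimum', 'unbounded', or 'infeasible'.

From the feasible point (-2667/52, -595/52), moving in the direction (-5.3, -0.5) keeps every constraint satisfied while Z decreases without bound.

unbounded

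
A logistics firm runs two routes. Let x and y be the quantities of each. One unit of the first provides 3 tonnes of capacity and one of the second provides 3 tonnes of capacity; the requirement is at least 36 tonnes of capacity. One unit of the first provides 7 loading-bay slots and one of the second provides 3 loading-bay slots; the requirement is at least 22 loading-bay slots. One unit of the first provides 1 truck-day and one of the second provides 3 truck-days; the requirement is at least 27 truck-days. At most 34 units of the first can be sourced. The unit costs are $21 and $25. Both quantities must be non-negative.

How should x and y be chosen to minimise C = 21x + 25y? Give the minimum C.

Vertices and C = 21x + 25y:
  (0, 12) → C = 300
  (27, 0) → C = 567
  (34, 0) → C = 714
  (9/2, 15/2) → C = 282
The feasible region is unbounded (it extends along (0, 1)), but C strictly increases along every unbounded feasible direction, so there is no improving ray and the minimum is attained at a vertex.

x = 9/2, y = 15/2, minimum C = 282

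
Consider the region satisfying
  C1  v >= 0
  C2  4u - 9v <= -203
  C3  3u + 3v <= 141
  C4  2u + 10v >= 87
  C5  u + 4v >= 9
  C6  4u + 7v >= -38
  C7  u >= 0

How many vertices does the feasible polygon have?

Pairwise boundary intersections that survive every other constraint:
  (220/13, 391/13)
  (0, 203/9)
  (0, 47)

3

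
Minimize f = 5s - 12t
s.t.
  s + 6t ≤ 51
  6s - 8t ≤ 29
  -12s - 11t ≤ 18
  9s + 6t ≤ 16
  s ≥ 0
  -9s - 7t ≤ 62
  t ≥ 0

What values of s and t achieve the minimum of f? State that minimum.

Extreme points and f = 5s - 12t:
  (0, 8/3) → f = -32
  (16/9, 0) → f = 80/9
  (0, 0) → f = 0

The binding constraints are 9s + 6t = 16 and s = 0.
Solving simultaneously gives s = 0, t = 8/3.

s = 0, t = 8/3, minimum f = -32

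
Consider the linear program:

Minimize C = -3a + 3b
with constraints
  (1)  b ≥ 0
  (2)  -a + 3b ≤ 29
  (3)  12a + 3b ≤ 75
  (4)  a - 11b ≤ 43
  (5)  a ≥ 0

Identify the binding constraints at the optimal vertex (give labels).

(1) and (3)

Extreme points and C = -3a + 3b:
  (25/4, 0) → C = -75/4
  (0, 0) → C = 0
  (46/13, 141/13) → C = 285/13
  (0, 29/3) → C = 29

The minimum is at (25/4, 0). Substituting into each constraint, equality holds for (1) and (3); the remaining constraints have slack.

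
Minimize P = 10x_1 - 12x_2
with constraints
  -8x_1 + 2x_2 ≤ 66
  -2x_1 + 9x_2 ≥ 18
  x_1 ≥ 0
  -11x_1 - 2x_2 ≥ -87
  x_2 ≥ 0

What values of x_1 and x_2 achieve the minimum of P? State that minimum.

x_1 = 21/19, x_2 = 711/19, minimum P = -438

Vertices and P = 10x_1 - 12x_2:
  (0, 33) → P = -396
  (21/19, 711/19) → P = -438
  (0, 2) → P = -24
  (747/103, 372/103) → P = 3006/103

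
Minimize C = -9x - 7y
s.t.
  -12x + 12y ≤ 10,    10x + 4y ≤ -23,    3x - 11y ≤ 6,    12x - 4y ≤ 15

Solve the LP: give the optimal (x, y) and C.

At the optimal vertex, -12x + 12y = 10 and 10x + 4y = -23.
Solving simultaneously gives x = -79/42, y = -22/21.

x = -79/42, y = -22/21, minimum C = 1019/42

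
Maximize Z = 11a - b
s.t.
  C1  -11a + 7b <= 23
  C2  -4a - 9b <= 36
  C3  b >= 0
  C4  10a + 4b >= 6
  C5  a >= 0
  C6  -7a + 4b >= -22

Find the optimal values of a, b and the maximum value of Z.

a = 246/5, b = 403/5, maximum Z = 2303/5

Vertices and Z = 11a - b:
  (0, 23/7) → Z = -23/7
  (246/5, 403/5) → Z = 2303/5
  (3/5, 0) → Z = 33/5
  (22/7, 0) → Z = 242/7
  (0, 3/2) → Z = -3/2

At the optimal vertex, -11a + 7b = 23 and -7a + 4b = -22.
Solving simultaneously gives a = 246/5, b = 403/5.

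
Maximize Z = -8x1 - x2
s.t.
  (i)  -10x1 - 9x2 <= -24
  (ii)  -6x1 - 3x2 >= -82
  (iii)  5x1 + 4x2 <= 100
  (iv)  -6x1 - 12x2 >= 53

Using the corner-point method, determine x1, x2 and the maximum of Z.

x1 = 255/22, x2 = -337/33, maximum Z = -2723/33

Feasible corners and Z = -8x1 - x2:
  (111/4, -169/6) → Z = -1163/6
  (255/22, -337/33) → Z = -2723/33
  (127/6, -15) → Z = -463/3

The optimum lies where -10x1 - 9x2 = -24 and -6x1 - 12x2 = 53.
Solving simultaneously gives x1 = 255/22, x2 = -337/33.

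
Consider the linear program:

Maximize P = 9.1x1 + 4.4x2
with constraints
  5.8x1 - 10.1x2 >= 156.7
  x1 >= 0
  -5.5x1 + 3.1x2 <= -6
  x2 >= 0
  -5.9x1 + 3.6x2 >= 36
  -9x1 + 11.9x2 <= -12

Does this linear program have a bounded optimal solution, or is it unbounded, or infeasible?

infeasible

The boundaries 5.8x1 - 10.1x2 = 156.7 and x2 = 0 meet at (1567/58, 0), but that point violates -5.9x1 + 3.6x2 ≥ 36. Every candidate vertex is excluded by some other constraint, so the feasible region is empty.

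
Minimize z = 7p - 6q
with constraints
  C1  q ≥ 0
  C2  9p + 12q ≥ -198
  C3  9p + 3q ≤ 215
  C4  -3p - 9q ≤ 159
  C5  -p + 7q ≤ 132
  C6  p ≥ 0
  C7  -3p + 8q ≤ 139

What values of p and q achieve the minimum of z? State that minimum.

Vertices and z = 7p - 6q:
  (215/9, 0) → z = 1505/9
  (0, 0) → z = 0
  (1109/66, 1403/66) → z = -655/66
  (83/13, 257/13) → z = -961/13
  (0, 139/8) → z = -417/4

p = 0, q = 139/8, minimum z = -417/4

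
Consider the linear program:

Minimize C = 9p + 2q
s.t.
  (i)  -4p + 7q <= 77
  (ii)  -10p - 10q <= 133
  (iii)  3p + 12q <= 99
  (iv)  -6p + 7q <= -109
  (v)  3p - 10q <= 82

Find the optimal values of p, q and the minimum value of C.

p = 172/13, q = -55/13, minimum C = 1438/13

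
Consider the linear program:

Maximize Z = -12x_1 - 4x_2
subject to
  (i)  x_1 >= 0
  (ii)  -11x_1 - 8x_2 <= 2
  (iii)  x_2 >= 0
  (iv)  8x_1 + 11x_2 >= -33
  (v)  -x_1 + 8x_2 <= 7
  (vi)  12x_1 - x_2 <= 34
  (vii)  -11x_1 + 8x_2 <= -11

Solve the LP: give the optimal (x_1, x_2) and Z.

Vertices and Z = -12x_1 - 4x_2:
  (17/6, 0) → Z = -34
  (1, 0) → Z = -12
  (279/95, 118/95) → Z = -764/19
  (9/5, 11/10) → Z = -26

The binding constraints are x_2 = 0 and -11x_1 + 8x_2 = -11.
Solving simultaneously gives x_1 = 1, x_2 = 0.

x_1 = 1, x_2 = 0, maximum Z = -12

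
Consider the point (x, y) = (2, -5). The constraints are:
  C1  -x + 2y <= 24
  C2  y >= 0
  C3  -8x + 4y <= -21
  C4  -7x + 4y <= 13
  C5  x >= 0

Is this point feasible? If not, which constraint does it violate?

not feasible — violates C2

Constraint C2: y = -5, which is not ≥ 0. All other constraints are satisfied.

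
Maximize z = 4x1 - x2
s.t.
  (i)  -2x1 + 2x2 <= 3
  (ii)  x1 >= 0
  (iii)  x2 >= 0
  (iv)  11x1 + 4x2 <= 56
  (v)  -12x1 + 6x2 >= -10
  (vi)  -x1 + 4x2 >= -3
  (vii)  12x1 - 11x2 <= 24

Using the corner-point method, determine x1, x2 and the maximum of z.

Extreme points and z = 4x1 - x2:
  (0, 3/2) → z = -3/2
  (19/6, 14/3) → z = 8
  (0, 0) → z = 0
  (5/6, 0) → z = 10/3

The optimum lies where -2x1 + 2x2 = 3 and -12x1 + 6x2 = -10.
Solving simultaneously gives x1 = 19/6, x2 = 14/3.

x1 = 19/6, x2 = 14/3, maximum z = 8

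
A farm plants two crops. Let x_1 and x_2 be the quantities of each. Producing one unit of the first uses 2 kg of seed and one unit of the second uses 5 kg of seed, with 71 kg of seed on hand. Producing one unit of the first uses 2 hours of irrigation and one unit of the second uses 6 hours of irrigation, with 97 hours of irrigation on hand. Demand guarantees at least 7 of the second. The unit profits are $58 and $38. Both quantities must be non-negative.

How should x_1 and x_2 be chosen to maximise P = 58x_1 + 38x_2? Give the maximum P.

x_1 = 18, x_2 = 7, maximum P = 1310

The optimum lies where 2x_1 + 5x_2 = 71 and x_2 = 7.
Solving simultaneously gives x_1 = 18, x_2 = 7.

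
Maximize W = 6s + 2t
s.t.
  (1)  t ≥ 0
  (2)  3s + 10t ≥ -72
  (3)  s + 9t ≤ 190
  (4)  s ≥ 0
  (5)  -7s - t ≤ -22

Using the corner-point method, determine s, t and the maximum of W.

Corner points and W = 6s + 2t:
  (190, 0) → W = 1140
  (22/7, 0) → W = 132/7
  (4/31, 654/31) → W = 1332/31

s = 190, t = 0, maximum W = 1140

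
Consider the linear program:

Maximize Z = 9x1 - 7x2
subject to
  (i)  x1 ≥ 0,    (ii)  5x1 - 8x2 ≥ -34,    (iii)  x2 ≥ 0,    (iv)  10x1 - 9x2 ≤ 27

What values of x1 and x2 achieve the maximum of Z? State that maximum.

x1 = 522/35, x2 = 95/7, maximum Z = 1373/35

Corner points and Z = 9x1 - 7x2:
  (0, 17/4) → Z = -119/4
  (0, 0) → Z = 0
  (522/35, 95/7) → Z = 1373/35
  (27/10, 0) → Z = 243/10

The binding constraints are 5x1 - 8x2 = -34 and 10x1 - 9x2 = 27.
Solving simultaneously gives x1 = 522/35, x2 = 95/7.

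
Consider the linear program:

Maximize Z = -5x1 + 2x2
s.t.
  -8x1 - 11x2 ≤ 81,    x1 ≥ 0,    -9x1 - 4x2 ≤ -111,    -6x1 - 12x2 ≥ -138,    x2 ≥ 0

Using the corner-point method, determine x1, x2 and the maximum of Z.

x1 = 65/7, x2 = 48/7, maximum Z = -229/7

Vertices and Z = -5x1 + 2x2:
  (65/7, 48/7) → Z = -229/7
  (37/3, 0) → Z = -185/3
  (23, 0) → Z = -115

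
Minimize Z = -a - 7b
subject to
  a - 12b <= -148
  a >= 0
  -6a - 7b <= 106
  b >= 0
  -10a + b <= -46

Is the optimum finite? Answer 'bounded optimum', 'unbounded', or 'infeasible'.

From the feasible point (100/17, 218/17), moving in the direction (12, 1) keeps every constraint satisfied while Z decreases without bound.

unbounded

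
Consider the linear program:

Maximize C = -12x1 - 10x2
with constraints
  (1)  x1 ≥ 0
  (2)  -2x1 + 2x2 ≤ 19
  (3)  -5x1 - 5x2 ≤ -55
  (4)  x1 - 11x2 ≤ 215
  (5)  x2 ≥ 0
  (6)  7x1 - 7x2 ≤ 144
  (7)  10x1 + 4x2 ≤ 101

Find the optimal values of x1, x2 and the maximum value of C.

x1 = 3/4, x2 = 41/4, maximum C = -223/2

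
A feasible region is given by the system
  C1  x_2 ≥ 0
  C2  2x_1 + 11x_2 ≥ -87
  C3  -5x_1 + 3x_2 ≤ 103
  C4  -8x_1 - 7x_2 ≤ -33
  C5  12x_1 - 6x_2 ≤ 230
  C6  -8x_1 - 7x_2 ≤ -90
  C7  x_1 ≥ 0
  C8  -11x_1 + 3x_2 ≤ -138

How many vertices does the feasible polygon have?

4

The feasible vertices (each the meet of two boundaries and inside every other half-plane) are:
  (115/6, 0)
  (138/11, 0)
  (218, 1193/3)
  (241/6, 1823/18)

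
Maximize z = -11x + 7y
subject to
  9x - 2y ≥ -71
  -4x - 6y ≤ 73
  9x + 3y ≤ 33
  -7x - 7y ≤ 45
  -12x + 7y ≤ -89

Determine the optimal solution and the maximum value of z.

Vertices and z = -11x + 7y:
  (61/7, -106/7) → z = -1413/7
  (166/33, -45/11) → z = -2771/33
  (44/19, -1163/133) → z = -1647/19

The binding constraints are 9x + 3y = 33 and -12x + 7y = -89.
Solving simultaneously gives x = 166/33, y = -45/11.

x = 166/33, y = -45/11, maximum z = -2771/33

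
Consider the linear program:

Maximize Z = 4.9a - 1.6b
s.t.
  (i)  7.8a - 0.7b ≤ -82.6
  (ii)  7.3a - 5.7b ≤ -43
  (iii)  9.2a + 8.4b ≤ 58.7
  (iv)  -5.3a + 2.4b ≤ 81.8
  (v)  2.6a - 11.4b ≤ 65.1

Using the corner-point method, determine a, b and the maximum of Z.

Vertices and Z = 4.9a - 1.6b:
  (-56/5, -34/5) → Z = -44
  (-742/79, 1054/79) → Z = -26611/395
  (-1511/120, -58703/6840) → Z = -131239/2736
  (-422/21, -1297/126) → Z = -25829/315

At the optimal vertex, 7.8a - 0.7b = -82.6 and 7.3a - 5.7b = -43.
Solving simultaneously gives a = -56/5, b = -34/5.

a = -11.2, b = -6.8, maximum Z = -44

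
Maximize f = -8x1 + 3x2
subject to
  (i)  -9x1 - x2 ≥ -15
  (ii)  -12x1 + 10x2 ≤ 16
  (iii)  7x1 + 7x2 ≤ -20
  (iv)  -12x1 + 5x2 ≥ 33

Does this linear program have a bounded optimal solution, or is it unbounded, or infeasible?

From the feasible point (-25/6, -17/5), moving in the direction (-10, -12) keeps every constraint satisfied while f increases without bound.

unbounded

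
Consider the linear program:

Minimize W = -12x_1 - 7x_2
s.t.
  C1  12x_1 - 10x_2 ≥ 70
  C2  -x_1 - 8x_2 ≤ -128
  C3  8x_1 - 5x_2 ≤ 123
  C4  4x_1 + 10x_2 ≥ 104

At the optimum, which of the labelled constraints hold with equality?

C1 and C3

Feasible corners and W = -12x_1 - 7x_2:
  (920/53, 733/53) → W = -16171/53
  (44, 229/5) → W = -4243/5
  (1624/69, 901/69) → W = -25795/69

The minimum is at (44, 229/5). Substituting into each constraint, equality holds for C1 and C3; the remaining constraints have slack.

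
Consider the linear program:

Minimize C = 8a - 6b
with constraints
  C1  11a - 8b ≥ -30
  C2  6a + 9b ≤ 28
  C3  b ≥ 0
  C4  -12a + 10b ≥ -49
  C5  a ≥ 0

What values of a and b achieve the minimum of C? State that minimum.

a = 0, b = 28/9, minimum C = -56/3

Extreme points and C = 8a - 6b:
  (103/24, 1/4) → C = 197/6
  (0, 28/9) → C = -56/3
  (49/12, 0) → C = 98/3
  (0, 0) → C = 0

The optimum lies where 6a + 9b = 28 and a = 0.
Solving simultaneously gives a = 0, b = 28/9.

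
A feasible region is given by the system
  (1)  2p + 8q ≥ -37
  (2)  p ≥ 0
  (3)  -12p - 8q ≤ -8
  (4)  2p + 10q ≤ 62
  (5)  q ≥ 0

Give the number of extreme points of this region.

The feasible vertices (each the meet of two boundaries and inside every other half-plane) are:
  (0, 1)
  (0, 31/5)
  (2/3, 0)
  (31, 0)

4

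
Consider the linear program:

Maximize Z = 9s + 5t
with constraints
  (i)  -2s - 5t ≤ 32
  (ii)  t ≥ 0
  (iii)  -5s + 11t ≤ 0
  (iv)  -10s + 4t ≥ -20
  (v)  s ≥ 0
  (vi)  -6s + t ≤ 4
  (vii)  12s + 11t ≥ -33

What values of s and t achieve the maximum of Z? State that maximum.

Feasible corners and Z = 9s + 5t:
  (0, 0) → Z = 0
  (2, 0) → Z = 18
  (22/9, 10/9) → Z = 248/9

The optimum lies where -5s + 11t = 0 and -10s + 4t = -20.
Solving simultaneously gives s = 22/9, t = 10/9.

s = 22/9, t = 10/9, maximum Z = 248/9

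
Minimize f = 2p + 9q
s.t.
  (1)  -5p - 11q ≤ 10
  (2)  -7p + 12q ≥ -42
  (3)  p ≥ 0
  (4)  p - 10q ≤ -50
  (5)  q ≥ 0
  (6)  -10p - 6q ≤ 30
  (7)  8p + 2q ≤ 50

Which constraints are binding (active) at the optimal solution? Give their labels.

Extreme points and f = 2p + 9q:
  (0, 5) → f = 45
  (0, 25) → f = 225
  (200/41, 225/41) → f = 2425/41

The minimum is at (0, 5). Substituting into each constraint, equality holds for (3) and (4); the remaining constraints have slack.

(3) and (4)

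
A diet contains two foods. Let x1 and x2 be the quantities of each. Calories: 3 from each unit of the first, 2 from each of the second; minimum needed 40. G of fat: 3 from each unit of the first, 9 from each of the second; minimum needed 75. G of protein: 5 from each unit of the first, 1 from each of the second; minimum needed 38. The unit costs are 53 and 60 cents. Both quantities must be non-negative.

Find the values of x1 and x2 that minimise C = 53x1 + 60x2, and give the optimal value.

x1 = 10, x2 = 5, minimum C = 830

Feasible corners and C = 53x1 + 60x2:
  (0, 38) → C = 2280
  (25, 0) → C = 1325
  (10, 5) → C = 830
  (36/7, 86/7) → C = 7068/7
The feasible region is unbounded (it extends along (0, 1), (1, 0)), but C strictly increases along every unbounded feasible direction, so there is no improving ray and the minimum is attained at a vertex.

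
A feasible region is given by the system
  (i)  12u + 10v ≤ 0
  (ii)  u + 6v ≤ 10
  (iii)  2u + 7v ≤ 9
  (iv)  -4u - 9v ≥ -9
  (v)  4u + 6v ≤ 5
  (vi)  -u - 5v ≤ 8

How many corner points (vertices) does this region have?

5

The feasible vertices (each the meet of two boundaries and inside every other half-plane) are:
  (-45/34, 27/17)
  (8/5, -48/25)
  (-16/5, 11/5)
  (-98, 18)
  (-9/5, 9/5)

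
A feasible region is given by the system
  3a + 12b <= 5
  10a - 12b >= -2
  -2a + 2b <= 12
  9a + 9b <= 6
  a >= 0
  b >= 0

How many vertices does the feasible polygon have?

5

Of the 15 pairwise boundary intersections, those satisfying every inequality are:
  (3/13, 14/39)
  (1/3, 1/3)
  (0, 1/6)
  (2/3, 0)
  (0, 0)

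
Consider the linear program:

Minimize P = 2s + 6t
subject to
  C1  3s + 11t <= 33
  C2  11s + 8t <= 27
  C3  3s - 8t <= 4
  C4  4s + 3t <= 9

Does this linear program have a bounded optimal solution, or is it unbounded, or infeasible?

From the feasible point (0, 3), moving in the direction (-8, -3) keeps every constraint satisfied while P decreases without bound.

unbounded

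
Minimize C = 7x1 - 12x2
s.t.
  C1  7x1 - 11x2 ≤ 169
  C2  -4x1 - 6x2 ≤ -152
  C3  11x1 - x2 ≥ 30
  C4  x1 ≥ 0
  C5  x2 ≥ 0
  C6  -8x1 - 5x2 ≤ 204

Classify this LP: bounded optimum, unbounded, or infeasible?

unbounded

From the feasible point (1343/43, 194/43), moving in the direction (11, 7) keeps every constraint satisfied while C decreases without bound.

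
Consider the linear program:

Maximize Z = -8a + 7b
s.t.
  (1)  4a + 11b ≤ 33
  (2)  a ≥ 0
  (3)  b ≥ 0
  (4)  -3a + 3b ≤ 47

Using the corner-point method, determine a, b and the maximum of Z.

a = 0, b = 3, maximum Z = 21

Corner points and Z = -8a + 7b:
  (0, 3) → Z = 21
  (33/4, 0) → Z = -66
  (0, 0) → Z = 0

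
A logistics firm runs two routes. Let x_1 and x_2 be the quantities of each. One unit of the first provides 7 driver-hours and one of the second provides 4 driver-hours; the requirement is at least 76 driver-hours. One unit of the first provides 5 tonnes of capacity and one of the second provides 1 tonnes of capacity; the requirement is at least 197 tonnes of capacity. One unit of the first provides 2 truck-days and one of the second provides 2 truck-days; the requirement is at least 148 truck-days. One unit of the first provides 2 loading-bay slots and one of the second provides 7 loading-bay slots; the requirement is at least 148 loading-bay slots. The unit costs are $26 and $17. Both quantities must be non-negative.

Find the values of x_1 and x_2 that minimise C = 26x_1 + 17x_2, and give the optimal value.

Feasible corners and C = 26x_1 + 17x_2:
  (0, 197) → C = 3349
  (74, 0) → C = 1924
  (123/4, 173/4) → C = 6139/4
The feasible region is unbounded (it extends along (0, 1), (1, 0)), but C strictly increases along every unbounded feasible direction, so there is no improving ray and the minimum is attained at a vertex.

At the optimal vertex, 5x_1 + x_2 = 197 and 2x_1 + 2x_2 = 148.
Solving simultaneously gives x_1 = 123/4, x_2 = 173/4.

x_1 = 123/4, x_2 = 173/4, minimum C = 6139/4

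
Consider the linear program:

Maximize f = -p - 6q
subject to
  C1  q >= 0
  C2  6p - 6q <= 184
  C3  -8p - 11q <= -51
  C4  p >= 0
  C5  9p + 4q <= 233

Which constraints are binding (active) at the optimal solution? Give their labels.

Corner points and f = -p - 6q:
  (51/8, 0) → f = -51/8
  (233/9, 0) → f = -233/9
  (0, 51/11) → f = -306/11
  (0, 233/4) → f = -699/2

The maximum is at (51/8, 0). Substituting into each constraint, equality holds for C1 and C3; the remaining constraints have slack.

C1 and C3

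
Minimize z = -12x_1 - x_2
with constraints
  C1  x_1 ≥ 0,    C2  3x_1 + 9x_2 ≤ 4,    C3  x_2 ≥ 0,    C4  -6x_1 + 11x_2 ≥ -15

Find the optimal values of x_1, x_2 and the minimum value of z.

Feasible corners and z = -12x_1 - x_2:
  (0, 4/9) → z = -4/9
  (0, 0) → z = 0
  (4/3, 0) → z = -16

The optimum lies where 3x_1 + 9x_2 = 4 and x_2 = 0.
Solving simultaneously gives x_1 = 4/3, x_2 = 0.

x_1 = 4/3, x_2 = 0, minimum z = -16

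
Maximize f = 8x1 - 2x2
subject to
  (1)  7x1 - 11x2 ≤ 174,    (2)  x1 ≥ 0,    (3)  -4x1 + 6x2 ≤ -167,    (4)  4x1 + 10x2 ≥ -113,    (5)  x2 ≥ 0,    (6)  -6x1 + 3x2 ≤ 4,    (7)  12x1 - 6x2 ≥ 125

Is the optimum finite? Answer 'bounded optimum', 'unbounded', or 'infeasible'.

From the feasible point (793/2, 473/2), moving in the direction (11, 7) keeps every constraint satisfied while f increases without bound.

unbounded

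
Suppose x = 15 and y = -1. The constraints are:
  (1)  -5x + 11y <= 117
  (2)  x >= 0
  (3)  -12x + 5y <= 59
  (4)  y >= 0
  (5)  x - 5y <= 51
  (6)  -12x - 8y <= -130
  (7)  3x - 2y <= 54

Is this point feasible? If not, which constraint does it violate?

Constraint (4): y = -1, which is not ≥ 0. All other constraints are satisfied.

not feasible — violates (4)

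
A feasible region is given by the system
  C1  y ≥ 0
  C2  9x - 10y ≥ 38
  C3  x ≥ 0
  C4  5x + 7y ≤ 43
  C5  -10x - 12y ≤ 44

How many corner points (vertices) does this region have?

Intersecting each pair of boundary lines and keeping only the points that satisfy every inequality leaves:
  (38/9, 0)
  (43/5, 0)
  (696/113, 197/113)

3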